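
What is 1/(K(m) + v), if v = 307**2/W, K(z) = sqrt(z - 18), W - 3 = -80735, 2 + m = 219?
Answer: 7608910268/1288130634975 + 6517655824*sqrt(199)/1288130634975 ≈ 0.077284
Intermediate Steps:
m = 217 (m = -2 + 219 = 217)
W = -80732 (W = 3 - 80735 = -80732)
K(z) = sqrt(-18 + z)
v = -94249/80732 (v = 307**2/(-80732) = 94249*(-1/80732) = -94249/80732 ≈ -1.1674)
1/(K(m) + v) = 1/(sqrt(-18 + 217) - 94249/80732) = 1/(sqrt(199) - 94249/80732) = 1/(-94249/80732 + sqrt(199))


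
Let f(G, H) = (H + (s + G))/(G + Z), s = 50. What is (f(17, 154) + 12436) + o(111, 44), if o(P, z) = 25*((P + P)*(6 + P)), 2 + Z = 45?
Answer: 39707381/60 ≈ 6.6179e+5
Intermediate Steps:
Z = 43 (Z = -2 + 45 = 43)
o(P, z) = 50*P*(6 + P) (o(P, z) = 25*((2*P)*(6 + P)) = 25*(2*P*(6 + P)) = 50*P*(6 + P))
f(G, H) = (50 + G + H)/(43 + G) (f(G, H) = (H + (50 + G))/(G + 43) = (50 + G + H)/(43 + G))
(f(17, 154) + 12436) + o(111, 44) = ((50 + 17 + 154)/(43 + 17) + 12436) + 50*111*(6 + 111) = (221/60 + 12436) + 50*111*117 = ((1/60)*221 + 12436) + 649350 = (221/60 + 12436) + 649350 = 746381/60 + 649350 = 39707381/60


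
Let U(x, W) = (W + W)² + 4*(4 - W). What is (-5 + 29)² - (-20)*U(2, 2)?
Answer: 1056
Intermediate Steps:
U(x, W) = 16 - 4*W + 4*W² (U(x, W) = (2*W)² + (16 - 4*W) = 4*W² + (16 - 4*W) = 16 - 4*W + 4*W²)
(-5 + 29)² - (-20)*U(2, 2) = (-5 + 29)² - (-20)*(16 - 4*2 + 4*2²) = 24² - (-20)*(16 - 8 + 4*4) = 576 - (-20)*(16 - 8 + 16) = 576 - (-20)*24 = 576 - 1*(-480) = 576 + 480 = 1056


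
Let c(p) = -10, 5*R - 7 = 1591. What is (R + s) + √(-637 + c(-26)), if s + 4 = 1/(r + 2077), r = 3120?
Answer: 8200871/25985 + I*√647 ≈ 315.6 + 25.436*I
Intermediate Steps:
R = 1598/5 (R = 7/5 + (⅕)*1591 = 7/5 + 1591/5 = 1598/5 ≈ 319.60)
s = -20787/5197 (s = -4 + 1/(3120 + 2077) = -4 + 1/5197 = -20787/5197 ≈ -3.9998)
(R + s) + √(-637 + c(-26)) = (1598/5 - 20787/5197) + √(-637 - 10) = 8200871/25985 + √(-647) = 8200871/25985 + I*√647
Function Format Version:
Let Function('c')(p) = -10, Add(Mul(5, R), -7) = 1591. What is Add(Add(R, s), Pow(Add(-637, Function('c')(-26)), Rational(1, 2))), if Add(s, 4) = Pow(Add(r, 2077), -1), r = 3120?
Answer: Add(Rational(8200871, 25985), Mul(I, Pow(647, Rational(1, 2)))) ≈ Add(315.60, Mul(25.436, I))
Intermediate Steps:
R = Rational(1598, 5) (R = Add(Rational(7, 5), Mul(Rational(1, 5), 1591)) = Add(Rational(7, 5), Rational(1591, 5)) = Rational(1598, 5) ≈ 319.60)
s = Rational(-20787, 5197) (s = Add(-4, Pow(Add(3120, 2077), -1)) = Add(-4, Pow(5197, -1)) = Add(-4, Rational(1, 5197)) = Rational(-20787, 5197) ≈ -3.9998)
Add(Add(R, s), Pow(Add(-637, Function('c')(-26)), Rational(1, 2))) = Add(Add(Rational(1598, 5), Rational(-20787, 5197)), Pow(Add(-637, -10), Rational(1, 2))) = Add(Rational(8200871, 25985), Pow(-647, Rational(1, 2))) = Add(Rational(8200871, 25985), Mul(I, Pow(647, Rational(1, 2))))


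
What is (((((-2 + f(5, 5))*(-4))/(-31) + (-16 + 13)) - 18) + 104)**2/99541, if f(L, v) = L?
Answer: 6682225/95658901 ≈ 0.069855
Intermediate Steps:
(((((-2 + f(5, 5))*(-4))/(-31) + (-16 + 13)) - 18) + 104)**2/99541 = (((((-2 + 5)*(-4))/(-31) + (-16 + 13)) - 18) + 104)**2/99541 = ((((3*(-4))*(-1/31) - 3) - 18) + 104)**2*(1/99541) = (((-12*(-1/31) - 3) - 18) + 104)**2*(1/99541) = (((12/31 - 3) - 18) + 104)**2*(1/99541) = ((-81/31 - 18) + 104)**2*(1/99541) = (-639/31 + 104)**2*(1/99541) = (2585/31)**2*(1/99541) = (6682225/961)*(1/99541) = 6682225/95658901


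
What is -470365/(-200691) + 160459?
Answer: 32203147534/200691 ≈ 1.6046e+5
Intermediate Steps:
-470365/(-200691) + 160459 = -470365*(-1/200691) + 160459 = 470365/200691 + 160459 = 32203147534/200691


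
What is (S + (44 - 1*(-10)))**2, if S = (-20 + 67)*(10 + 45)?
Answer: 6964321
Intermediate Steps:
S = 2585 (S = 47*55 = 2585)
(S + (44 - 1*(-10)))**2 = (2585 + (44 - 1*(-10)))**2 = (2585 + (44 + 10))**2 = (2585 + 54)**2 = 2639**2 = 6964321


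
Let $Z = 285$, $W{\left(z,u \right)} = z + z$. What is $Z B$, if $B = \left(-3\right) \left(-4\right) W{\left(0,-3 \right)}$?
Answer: $0$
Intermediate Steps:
$W{\left(z,u \right)} = 2 z$
$B = 0$ ($B = \left(-3\right) \left(-4\right) 2 \cdot 0 = 12 \cdot 0 = 0$)
$Z B = 285 \cdot 0 = 0$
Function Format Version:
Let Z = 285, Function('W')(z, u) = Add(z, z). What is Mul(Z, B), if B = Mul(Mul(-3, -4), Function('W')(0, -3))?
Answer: 0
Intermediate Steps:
Function('W')(z, u) = Mul(2, z)
B = 0 (B = Mul(Mul(-3, -4), Mul(2, 0)) = Mul(12, 0) = 0)
Mul(Z, B) = Mul(285, 0) = 0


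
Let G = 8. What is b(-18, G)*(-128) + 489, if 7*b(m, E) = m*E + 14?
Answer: 20063/7 ≈ 2866.1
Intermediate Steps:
b(m, E) = 2 + E*m/7 (b(m, E) = (m*E + 14)/7 = (E*m + 14)/7 = (14 + E*m)/7 = 2 + E*m/7)
b(-18, G)*(-128) + 489 = (2 + (⅐)*8*(-18))*(-128) + 489 = (2 - 144/7)*(-128) + 489 = -130/7*(-128) + 489 = 16640/7 + 489 = 20063/7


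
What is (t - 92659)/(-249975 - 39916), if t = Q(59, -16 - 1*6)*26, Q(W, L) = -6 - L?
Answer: 92243/289891 ≈ 0.31820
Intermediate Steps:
t = 416 (t = (-6 - (-16 - 1*6))*26 = (-6 - (-16 - 6))*26 = (-6 - 1*(-22))*26 = (-6 + 22)*26 = 16*26 = 416)
(t - 92659)/(-249975 - 39916) = (416 - 92659)/(-249975 - 39916) = -92243/(-289891) = -92243*(-1/289891) = 92243/289891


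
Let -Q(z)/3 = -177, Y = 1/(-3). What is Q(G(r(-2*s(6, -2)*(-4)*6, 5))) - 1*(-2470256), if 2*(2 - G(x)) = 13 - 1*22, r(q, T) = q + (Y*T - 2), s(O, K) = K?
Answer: 2470787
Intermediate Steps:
Y = -1/3 ≈ -0.33333
r(q, T) = -2 + q - T/3 (r(q, T) = q + (-T/3 - 2) = q + (-2 - T/3) = -2 + q - T/3)
G(x) = 13/2 (G(x) = 2 - (13 - 1*22)/2 = 2 - (13 - 22)/2 = 2 - 1/2*(-9) = 2 + 9/2 = 13/2)
Q(z) = 531 (Q(z) = -3*(-177) = 531)
Q(G(r(-2*s(6, -2)*(-4)*6, 5))) - 1*(-2470256) = 531 - 1*(-2470256) = 531 + 2470256 = 2470787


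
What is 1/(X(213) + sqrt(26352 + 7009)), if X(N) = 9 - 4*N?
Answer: -843/677288 - sqrt(33361)/677288 ≈ -0.0015143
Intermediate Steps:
1/(X(213) + sqrt(26352 + 7009)) = 1/((9 - 4*213) + sqrt(26352 + 7009)) = 1/((9 - 852) + sqrt(33361)) = 1/(-843 + sqrt(33361))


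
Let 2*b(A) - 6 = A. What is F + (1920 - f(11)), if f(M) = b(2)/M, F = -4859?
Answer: -32333/11 ≈ -2939.4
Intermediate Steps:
b(A) = 3 + A/2
f(M) = 4/M (f(M) = (3 + (½)*2)/M = (3 + 1)/M = 4/M)
F + (1920 - f(11)) = -4859 + (1920 - 4/11) = -4859 + 21116/11 = -32333/11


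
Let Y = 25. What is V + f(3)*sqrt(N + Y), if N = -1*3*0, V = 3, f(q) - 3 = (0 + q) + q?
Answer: 48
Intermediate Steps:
f(q) = 3 + 2*q (f(q) = 3 + ((0 + q) + q) = 3 + (q + q) = 3 + 2*q)
N = 0 (N = -3*0 = 0)
V + f(3)*sqrt(N + Y) = 3 + (3 + 2*3)*sqrt(0 + 25) = 3 + (3 + 6)*sqrt(25) = 3 + 9*5 = 3 + 45 = 48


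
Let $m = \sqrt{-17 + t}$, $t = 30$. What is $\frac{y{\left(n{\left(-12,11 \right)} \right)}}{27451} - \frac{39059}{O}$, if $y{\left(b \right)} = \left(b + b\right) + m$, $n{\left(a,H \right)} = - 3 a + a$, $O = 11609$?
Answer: $- \frac{1071651377}{318678659} + \frac{\sqrt{13}}{27451} \approx -3.3627$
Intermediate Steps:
$m = \sqrt{13}$ ($m = \sqrt{-17 + 30} = \sqrt{13} \approx 3.6056$)
$n{\left(a,H \right)} = - 2 a$
$y{\left(b \right)} = \sqrt{13} + 2 b$ ($y{\left(b \right)} = \left(b + b\right) + \sqrt{13} = 2 b + \sqrt{13} = \sqrt{13} + 2 b$)
$\frac{y{\left(n{\left(-12,11 \right)} \right)}}{27451} - \frac{39059}{O} = \frac{\sqrt{13} + 2 \left(\left(-2\right) \left(-12\right)\right)}{27451} - \frac{39059}{11609} = \left(\sqrt{13} + 2 \cdot 24\right) \frac{1}{27451} - \frac{39059}{11609} = \left(\sqrt{13} + 48\right) \frac{1}{27451} - \frac{39059}{11609} = \left(48 + \sqrt{13}\right) \frac{1}{27451} - \frac{39059}{11609} = \left(\frac{48}{27451} + \frac{\sqrt{13}}{27451}\right) - \frac{39059}{11609} = - \frac{1071651377}{318678659} + \frac{\sqrt{13}}{27451}$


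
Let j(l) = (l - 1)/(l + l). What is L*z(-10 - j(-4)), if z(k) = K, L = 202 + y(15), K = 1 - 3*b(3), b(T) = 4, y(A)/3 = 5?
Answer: -2387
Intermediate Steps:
y(A) = 15 (y(A) = 3*5 = 15)
j(l) = (-1 + l)/(2*l) (j(l) = (-1 + l)/((2*l)) = (-1 + l)*(1/(2*l)) = (-1 + l)/(2*l))
K = -11 (K = 1 - 3*4 = 1 - 12 = -11)
L = 217 (L = 202 + 15 = 217)
z(k) = -11
L*z(-10 - j(-4)) = 217*(-11) = -2387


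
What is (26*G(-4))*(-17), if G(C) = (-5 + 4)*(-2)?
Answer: -884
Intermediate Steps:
G(C) = 2 (G(C) = -1*(-2) = 2)
(26*G(-4))*(-17) = (26*2)*(-17) = 52*(-17) = -884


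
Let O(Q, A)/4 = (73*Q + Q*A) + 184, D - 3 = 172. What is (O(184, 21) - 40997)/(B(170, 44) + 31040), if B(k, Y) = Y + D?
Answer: 28923/31259 ≈ 0.92527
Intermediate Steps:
D = 175 (D = 3 + 172 = 175)
B(k, Y) = 175 + Y (B(k, Y) = Y + 175 = 175 + Y)
O(Q, A) = 736 + 292*Q + 4*A*Q (O(Q, A) = 4*((73*Q + Q*A) + 184) = 4*((73*Q + A*Q) + 184) = 4*(184 + 73*Q + A*Q) = 736 + 292*Q + 4*A*Q)
(O(184, 21) - 40997)/(B(170, 44) + 31040) = ((736 + 292*184 + 4*21*184) - 40997)/((175 + 44) + 31040) = ((736 + 53728 + 15456) - 40997)/(219 + 31040) = (69920 - 40997)/31259 = 28923*(1/31259) = 28923/31259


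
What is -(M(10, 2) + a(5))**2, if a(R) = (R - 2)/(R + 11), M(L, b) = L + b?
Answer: -38025/256 ≈ -148.54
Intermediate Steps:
a(R) = (-2 + R)/(11 + R)
-(M(10, 2) + a(5))**2 = -((10 + 2) + (-2 + 5)/(11 + 5))**2 = -(12 + 3/16)**2 = -(195/16)**2 = -1*38025/256 = -38025/256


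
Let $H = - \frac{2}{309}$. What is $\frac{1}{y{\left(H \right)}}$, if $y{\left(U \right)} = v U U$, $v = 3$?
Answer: $\frac{31827}{4} \approx 7956.8$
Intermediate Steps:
$H = - \frac{2}{309}$ ($H = \left(-2\right) \frac{1}{309} = - \frac{2}{309} \approx -0.0064725$)
$y{\left(U \right)} = 3 U^{2}$ ($y{\left(U \right)} = 3 U U = 3 U^{2}$)
$\frac{1}{y{\left(H \right)}} = \frac{1}{3 \left(- \frac{2}{309}\right)^{2}} = \frac{1}{3 \cdot \frac{4}{95481}} = \frac{1}{\frac{4}{31827}} = \frac{31827}{4}$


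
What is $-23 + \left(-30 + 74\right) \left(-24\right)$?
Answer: $-1079$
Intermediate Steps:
$-23 + \left(-30 + 74\right) \left(-24\right) = -23 + 44 \left(-24\right) = -23 - 1056 = -1079$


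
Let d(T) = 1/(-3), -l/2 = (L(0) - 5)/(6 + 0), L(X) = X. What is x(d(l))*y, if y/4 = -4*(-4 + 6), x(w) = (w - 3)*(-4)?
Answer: -1280/3 ≈ -426.67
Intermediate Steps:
l = 5/3 (l = -2*(0 - 5)/(6 + 0) = -(-10)/6 = -2*(-⅚) = 5/3 ≈ 1.6667)
d(T) = -⅓
x(w) = 12 - 4*w (x(w) = (-3 + w)*(-4) = 12 - 4*w)
y = -32 (y = 4*(-4*(-4 + 6)) = 4*(-4*2) = 4*(-8) = -32)
x(d(l))*y = (12 - 4*(-⅓))*(-32) = (12 + 4/3)*(-32) = (40/3)*(-32) = -1280/3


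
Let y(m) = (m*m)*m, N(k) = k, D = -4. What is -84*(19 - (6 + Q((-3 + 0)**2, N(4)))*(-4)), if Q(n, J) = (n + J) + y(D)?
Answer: 13524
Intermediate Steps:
y(m) = m**3 (y(m) = m**2*m = m**3)
Q(n, J) = -64 + J + n (Q(n, J) = (n + J) + (-4)**3 = (J + n) - 64 = -64 + J + n)
-84*(19 - (6 + Q((-3 + 0)**2, N(4)))*(-4)) = -84*(19 - (6 + (-64 + 4 + (-3 + 0)**2))*(-4)) = -84*(19 - (6 + (-64 + 4 + (-3)**2))*(-4)) = -84*(19 - (6 + (-64 + 4 + 9))*(-4)) = -84*(19 - (6 - 51)*(-4)) = -84*(19 - (-45)*(-4)) = -84*(19 - 1*180) = -84*(19 - 180) = -84*(-161) = 13524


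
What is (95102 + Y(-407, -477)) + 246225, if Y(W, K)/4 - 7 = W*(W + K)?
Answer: 1780507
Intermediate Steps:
Y(W, K) = 28 + 4*W*(K + W) (Y(W, K) = 28 + 4*(W*(W + K)) = 28 + 4*(W*(K + W)) = 28 + 4*W*(K + W))
(95102 + Y(-407, -477)) + 246225 = (95102 + (28 + 4*(-407)² + 4*(-477)*(-407))) + 246225 = (95102 + (28 + 4*165649 + 776556)) + 246225 = (95102 + (28 + 662596 + 776556)) + 246225 = (95102 + 1439180) + 246225 = 1534282 + 246225 = 1780507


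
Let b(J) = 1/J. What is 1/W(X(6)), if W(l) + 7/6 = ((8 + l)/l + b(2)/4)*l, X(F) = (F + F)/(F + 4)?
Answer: 60/491 ≈ 0.12220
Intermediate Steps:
b(J) = 1/J
X(F) = 2*F/(4 + F) (X(F) = (2*F)/(4 + F) = 2*F/(4 + F))
W(l) = -7/6 + l*(1/8 + (8 + l)/l) (W(l) = -7/6 + ((8 + l)/l + 1/(2*4))*l = -7/6 + ((8 + l)/l + (1/2)*(1/4))*l = -7/6 + ((8 + l)/l + 1/8)*l = -7/6 + (1/8 + (8 + l)/l)*l = -7/6 + l*(1/8 + (8 + l)/l))
1/W(X(6)) = 1/(41/6 + 9*(2*6/(4 + 6))/8) = 1/(41/6 + 9*(2*6/10)/8) = 1/(41/6 + 9*(2*6*(1/10))/8) = 1/(41/6 + (9/8)*(6/5)) = 1/(41/6 + 27/20) = 1/(491/60) = 60/491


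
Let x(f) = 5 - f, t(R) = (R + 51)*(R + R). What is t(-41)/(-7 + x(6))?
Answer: 205/2 ≈ 102.50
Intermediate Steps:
t(R) = 2*R*(51 + R) (t(R) = (51 + R)*(2*R) = 2*R*(51 + R))
t(-41)/(-7 + x(6)) = (2*(-41)*(51 - 41))/(-7 + (5 - 1*6)) = (2*(-41)*10)/(-7 + (5 - 6)) = -820/(-7 - 1) = -820/(-8) = -1/8*(-820) = 205/2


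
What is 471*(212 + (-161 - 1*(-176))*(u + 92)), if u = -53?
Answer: 375387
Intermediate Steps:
471*(212 + (-161 - 1*(-176))*(u + 92)) = 471*(212 + (-161 - 1*(-176))*(-53 + 92)) = 471*(212 + (-161 + 176)*39) = 471*(212 + 15*39) = 471*(212 + 585) = 471*797 = 375387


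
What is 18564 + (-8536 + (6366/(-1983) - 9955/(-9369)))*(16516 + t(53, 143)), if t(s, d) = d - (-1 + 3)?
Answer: -880640100224783/6192909 ≈ -1.4220e+8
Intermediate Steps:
t(s, d) = -2 + d (t(s, d) = d - 1*2 = d - 2 = -2 + d)
18564 + (-8536 + (6366/(-1983) - 9955/(-9369)))*(16516 + t(53, 143)) = 18564 + (-8536 + (6366/(-1983) - 9955/(-9369)))*(16516 + (-2 + 143)) = 18564 + (-8536 + (6366*(-1/1983) - 9955*(-1/9369)))*(16516 + 141) = 18564 + (-8536 + (-2122/661 + 9955/9369))*16657 = 18564 + (-8536 - 13300763/6192909)*16657 = 18564 - 52875971987/6192909*16657 = 18564 - 880755065387459/6192909 = -880640100224783/6192909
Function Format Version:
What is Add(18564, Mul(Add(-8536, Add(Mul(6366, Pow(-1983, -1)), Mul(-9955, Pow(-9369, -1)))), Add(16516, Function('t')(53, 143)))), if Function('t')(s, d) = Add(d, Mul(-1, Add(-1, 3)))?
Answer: Rational(-880640100224783, 6192909) ≈ -1.4220e+8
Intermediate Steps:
Function('t')(s, d) = Add(-2, d) (Function('t')(s, d) = Add(d, Mul(-1, 2)) = Add(d, -2) = Add(-2, d))
Add(18564, Mul(Add(-8536, Add(Mul(6366, Pow(-1983, -1)), Mul(-9955, Pow(-9369, -1)))), Add(16516, Function('t')(53, 143)))) = Add(18564, Mul(Add(-8536, Add(Mul(6366, Pow(-1983, -1)), Mul(-9955, Pow(-9369, -1)))), Add(16516, Add(-2, 143)))) = Add(18564, Mul(Add(-8536, Add(Mul(6366, Rational(-1, 1983)), Mul(-9955, Rational(-1, 9369)))), Add(16516, 141))) = Add(18564, Mul(Add(-8536, Add(Rational(-2122, 661), Rational(9955, 9369))), 16657)) = Add(18564, Mul(Add(-8536, Rational(-13300763, 6192909)), 16657)) = Add(18564, Mul(Rational(-52875971987, 6192909), 16657)) = Add(18564, Rational(-880755065387459, 6192909)) = Rational(-880640100224783, 6192909)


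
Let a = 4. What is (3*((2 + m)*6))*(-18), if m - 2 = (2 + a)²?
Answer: -12960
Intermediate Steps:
m = 38 (m = 2 + (2 + 4)² = 2 + 6² = 2 + 36 = 38)
(3*((2 + m)*6))*(-18) = (3*((2 + 38)*6))*(-18) = (3*(40*6))*(-18) = (3*240)*(-18) = 720*(-18) = -12960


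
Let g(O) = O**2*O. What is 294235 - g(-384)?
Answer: 56917339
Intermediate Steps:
g(O) = O**3
294235 - g(-384) = 294235 - 1*(-384)**3 = 294235 - 1*(-56623104) = 294235 + 56623104 = 56917339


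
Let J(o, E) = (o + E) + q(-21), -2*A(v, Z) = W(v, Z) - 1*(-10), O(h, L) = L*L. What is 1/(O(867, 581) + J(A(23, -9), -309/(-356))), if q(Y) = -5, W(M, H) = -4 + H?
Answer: 356/120170779 ≈ 2.9624e-6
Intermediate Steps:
O(h, L) = L**2
A(v, Z) = -3 - Z/2 (A(v, Z) = -((-4 + Z) - 1*(-10))/2 = -((-4 + Z) + 10)/2 = -(6 + Z)/2 = -3 - Z/2)
J(o, E) = -5 + E + o (J(o, E) = (o + E) - 5 = (E + o) - 5 = -5 + E + o)
1/(O(867, 581) + J(A(23, -9), -309/(-356))) = 1/(581**2 + (-5 - 309/(-356) + (-3 - 1/2*(-9)))) = 1/(337561 + (-5 - 309*(-1/356) + (-3 + 9/2))) = 1/(337561 + (-5 + 309/356 + 3/2)) = 1/(337561 - 937/356) = 1/(120170779/356) = 356/120170779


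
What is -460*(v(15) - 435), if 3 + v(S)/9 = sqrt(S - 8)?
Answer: 212520 - 4140*sqrt(7) ≈ 2.0157e+5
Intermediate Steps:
v(S) = -27 + 9*sqrt(-8 + S) (v(S) = -27 + 9*sqrt(S - 8) = -27 + 9*sqrt(-8 + S))
-460*(v(15) - 435) = -460*((-27 + 9*sqrt(-8 + 15)) - 435) = -460*((-27 + 9*sqrt(7)) - 435) = -460*(-462 + 9*sqrt(7)) = 212520 - 4140*sqrt(7)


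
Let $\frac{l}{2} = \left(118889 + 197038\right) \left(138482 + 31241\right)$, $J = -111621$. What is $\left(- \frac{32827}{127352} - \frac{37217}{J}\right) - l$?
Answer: $- \frac{1524435724012688530847}{14215157592} \approx -1.0724 \cdot 10^{11}$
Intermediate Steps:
$l = 107240156442$ ($l = 2 \left(118889 + 197038\right) \left(138482 + 31241\right) = 2 \cdot 315927 \cdot 169723 = 2 \cdot 53620078221 = 107240156442$)
$\left(- \frac{32827}{127352} - \frac{37217}{J}\right) - l = \left(- \frac{32827}{127352} - \frac{37217}{-111621}\right) - 107240156442 = \left(\left(-32827\right) \frac{1}{127352} - - \frac{37217}{111621}\right) - 107240156442 = \left(- \frac{32827}{127352} + \frac{37217}{111621}\right) - 107240156442 = \frac{1075476817}{14215157592} - 107240156442 = - \frac{1524435724012688530847}{14215157592}$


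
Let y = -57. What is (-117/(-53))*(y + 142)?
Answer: 9945/53 ≈ 187.64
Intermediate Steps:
(-117/(-53))*(y + 142) = (-117/(-53))*(-57 + 142) = -117*(-1/53)*85 = (117/53)*85 = 9945/53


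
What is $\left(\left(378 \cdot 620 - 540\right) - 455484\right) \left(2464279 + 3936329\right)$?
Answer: $-1418784371712$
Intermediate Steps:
$\left(\left(378 \cdot 620 - 540\right) - 455484\right) \left(2464279 + 3936329\right) = \left(\left(234360 - 540\right) - 455484\right) 6400608 = \left(233820 - 455484\right) 6400608 = \left(-221664\right) 6400608 = -1418784371712$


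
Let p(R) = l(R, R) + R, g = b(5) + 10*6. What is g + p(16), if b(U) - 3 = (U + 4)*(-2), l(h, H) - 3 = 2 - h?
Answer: 50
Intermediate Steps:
l(h, H) = 5 - h (l(h, H) = 3 + (2 - h) = 5 - h)
b(U) = -5 - 2*U (b(U) = 3 + (U + 4)*(-2) = 3 + (4 + U)*(-2) = 3 + (-8 - 2*U) = -5 - 2*U)
g = 45 (g = (-5 - 2*5) + 10*6 = (-5 - 10) + 60 = -15 + 60 = 45)
p(R) = 5 (p(R) = (5 - R) + R = 5)
g + p(16) = 45 + 5 = 50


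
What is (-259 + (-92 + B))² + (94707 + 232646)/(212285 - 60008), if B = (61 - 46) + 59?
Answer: 11684389286/152277 ≈ 76731.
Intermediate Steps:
B = 74 (B = 15 + 59 = 74)
(-259 + (-92 + B))² + (94707 + 232646)/(212285 - 60008) = (-259 + (-92 + 74))² + (94707 + 232646)/(212285 - 60008) = (-259 - 18)² + 327353/152277 = (-277)² + 327353*(1/152277) = 76729 + 327353/152277 = 11684389286/152277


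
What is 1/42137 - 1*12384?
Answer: -521824607/42137 ≈ -12384.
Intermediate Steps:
1/42137 - 1*12384 = 1/42137 - 12384 = -521824607/42137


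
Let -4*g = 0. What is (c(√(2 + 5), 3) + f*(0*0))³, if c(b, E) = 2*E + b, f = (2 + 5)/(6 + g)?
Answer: (6 + √7)³ ≈ 646.26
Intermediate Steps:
g = 0 (g = -¼*0 = 0)
f = 7/6 (f = (2 + 5)/(6 + 0) = 7/6 ≈ 1.1667)
c(b, E) = b + 2*E
(c(√(2 + 5), 3) + f*(0*0))³ = ((√(2 + 5) + 2*3) + 7*(0*0)/6)³ = ((√7 + 6) + (7/6)*0)³ = ((6 + √7) + 0)³ = (6 + √7)³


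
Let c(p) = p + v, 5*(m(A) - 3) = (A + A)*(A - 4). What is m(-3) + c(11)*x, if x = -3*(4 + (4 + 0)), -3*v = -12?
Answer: -1743/5 ≈ -348.60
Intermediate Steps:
v = 4 (v = -⅓*(-12) = 4)
m(A) = 3 + 2*A*(-4 + A)/5 (m(A) = 3 + ((A + A)*(A - 4))/5 = 3 + ((2*A)*(-4 + A))/5 = 3 + (2*A*(-4 + A))/5 = 3 + 2*A*(-4 + A)/5)
x = -24 (x = -3*(4 + 4) = -3*8 = -24)
c(p) = 4 + p (c(p) = p + 4 = 4 + p)
m(-3) + c(11)*x = (3 - 8/5*(-3) + (⅖)*(-3)²) + (4 + 11)*(-24) = (3 + 24/5 + (⅖)*9) + 15*(-24) = (3 + 24/5 + 18/5) - 360 = 57/5 - 360 = -1743/5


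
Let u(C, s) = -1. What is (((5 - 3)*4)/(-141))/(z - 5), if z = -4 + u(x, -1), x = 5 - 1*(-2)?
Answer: 4/705 ≈ 0.0056738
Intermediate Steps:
x = 7 (x = 5 + 2 = 7)
z = -5 (z = -4 - 1 = -5)
(((5 - 3)*4)/(-141))/(z - 5) = (((5 - 3)*4)/(-141))/(-5 - 5) = ((2*4)*(-1/141))/(-10) = (8*(-1/141))*(-1/10) = -8/141*(-1/10) = 4/705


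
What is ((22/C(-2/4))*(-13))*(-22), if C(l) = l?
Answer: -12584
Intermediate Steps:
((22/C(-2/4))*(-13))*(-22) = ((22/((-2/4)))*(-13))*(-22) = ((22/((-2*1/4)))*(-13))*(-22) = ((22/(-1/2))*(-13))*(-22) = ((22*(-2))*(-13))*(-22) = -44*(-13)*(-22) = 572*(-22) = -12584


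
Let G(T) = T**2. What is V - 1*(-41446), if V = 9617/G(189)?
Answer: 1480502183/35721 ≈ 41446.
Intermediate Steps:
V = 9617/35721 (V = 9617/(189**2) = 9617/35721 ≈ 0.26923)
V - 1*(-41446) = 9617/35721 - 1*(-41446) = 9617/35721 + 41446 = 1480502183/35721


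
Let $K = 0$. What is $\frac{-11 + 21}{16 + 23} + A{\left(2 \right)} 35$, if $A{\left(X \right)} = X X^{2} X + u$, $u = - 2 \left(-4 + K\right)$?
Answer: $\frac{32770}{39} \approx 840.26$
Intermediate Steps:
$u = 8$ ($u = - 2 \left(-4 + 0\right) = \left(-2\right) \left(-4\right) = 8$)
$A{\left(X \right)} = 8 + X^{4}$ ($A{\left(X \right)} = X X^{2} X + 8 = X^{3} X + 8 = X^{4} + 8 = 8 + X^{4}$)
$\frac{-11 + 21}{16 + 23} + A{\left(2 \right)} 35 = \frac{-11 + 21}{16 + 23} + \left(8 + 2^{4}\right) 35 = \frac{10}{39} + \left(8 + 16\right) 35 = 10 \cdot \frac{1}{39} + 24 \cdot 35 = \frac{10}{39} + 840 = \frac{32770}{39}$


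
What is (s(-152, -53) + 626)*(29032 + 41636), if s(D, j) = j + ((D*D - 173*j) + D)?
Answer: 2310419592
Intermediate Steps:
s(D, j) = D + D**2 - 172*j (s(D, j) = j + ((D**2 - 173*j) + D) = j + (D + D**2 - 173*j) = D + D**2 - 172*j)
(s(-152, -53) + 626)*(29032 + 41636) = ((-152 + (-152)**2 - 172*(-53)) + 626)*(29032 + 41636) = ((-152 + 23104 + 9116) + 626)*70668 = (32068 + 626)*70668 = 32694*70668 = 2310419592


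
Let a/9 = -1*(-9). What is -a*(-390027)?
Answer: 31592187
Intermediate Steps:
a = 81 (a = 9*(-1*(-9)) = 9*9 = 81)
-a*(-390027) = -1*81*(-390027) = -81*(-390027) = 31592187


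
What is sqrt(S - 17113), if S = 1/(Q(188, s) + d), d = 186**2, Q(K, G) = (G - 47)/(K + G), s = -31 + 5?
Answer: I*sqrt(537522492625914235)/5604479 ≈ 130.82*I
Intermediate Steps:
s = -26
Q(K, G) = (-47 + G)/(G + K)
d = 34596
S = 162/5604479 (S = 1/((-47 - 26)/(-26 + 188) + 34596) = 1/(-73/162 + 34596) = 1/(5604479/162) = 162/5604479 ≈ 2.8905e-5)
sqrt(S - 17113) = sqrt(162/5604479 - 17113) = sqrt(-95909448965/5604479) = I*sqrt(537522492625914235)/5604479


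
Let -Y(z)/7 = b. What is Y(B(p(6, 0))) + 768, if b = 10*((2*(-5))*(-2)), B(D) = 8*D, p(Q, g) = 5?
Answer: -632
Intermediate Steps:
b = 200 (b = 10*(-10*(-2)) = 10*20 = 200)
Y(z) = -1400 (Y(z) = -7*200 = -1400)
Y(B(p(6, 0))) + 768 = -1400 + 768 = -632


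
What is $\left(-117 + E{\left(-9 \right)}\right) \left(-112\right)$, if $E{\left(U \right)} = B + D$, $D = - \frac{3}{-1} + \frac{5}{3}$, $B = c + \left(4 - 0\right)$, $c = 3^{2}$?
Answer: $\frac{33376}{3} \approx 11125.0$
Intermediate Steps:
$c = 9$
$B = 13$ ($B = 9 + \left(4 - 0\right) = 9 + \left(4 + 0\right) = 9 + 4 = 13$)
$D = \frac{14}{3}$ ($D = \left(-3\right) \left(-1\right) + 5 \cdot \frac{1}{3} = 3 + \frac{5}{3} = \frac{14}{3} \approx 4.6667$)
$E{\left(U \right)} = \frac{53}{3}$ ($E{\left(U \right)} = 13 + \frac{14}{3} = \frac{53}{3}$)
$\left(-117 + E{\left(-9 \right)}\right) \left(-112\right) = \left(-117 + \frac{53}{3}\right) \left(-112\right) = \left(- \frac{298}{3}\right) \left(-112\right) = \frac{33376}{3}$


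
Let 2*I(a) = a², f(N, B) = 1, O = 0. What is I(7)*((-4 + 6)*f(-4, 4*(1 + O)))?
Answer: 49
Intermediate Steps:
I(a) = a²/2
I(7)*((-4 + 6)*f(-4, 4*(1 + O))) = ((½)*7²)*((-4 + 6)*1) = ((½)*49)*(2*1) = (49/2)*2 = 49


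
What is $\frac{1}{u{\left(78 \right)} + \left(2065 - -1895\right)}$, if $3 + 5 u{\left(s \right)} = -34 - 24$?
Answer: $\frac{5}{19739} \approx 0.00025331$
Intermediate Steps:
$u{\left(s \right)} = - \frac{61}{5}$ ($u{\left(s \right)} = - \frac{3}{5} + \frac{-34 - 24}{5} = - \frac{3}{5} + \frac{1}{5} \left(-58\right) = - \frac{3}{5} - \frac{58}{5} = - \frac{61}{5}$)
$\frac{1}{u{\left(78 \right)} + \left(2065 - -1895\right)} = \frac{1}{- \frac{61}{5} + \left(2065 - -1895\right)} = \frac{1}{- \frac{61}{5} + \left(2065 + 1895\right)} = \frac{1}{- \frac{61}{5} + 3960} = \frac{1}{\frac{19739}{5}} = \frac{5}{19739}$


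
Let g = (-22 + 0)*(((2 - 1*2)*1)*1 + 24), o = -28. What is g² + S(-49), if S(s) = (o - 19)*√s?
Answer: 278784 - 329*I ≈ 2.7878e+5 - 329.0*I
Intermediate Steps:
g = -528 (g = -22*(((2 - 2)*1)*1 + 24) = -22*((0*1)*1 + 24) = -22*(0*1 + 24) = -22*(0 + 24) = -22*24 = -528)
S(s) = -47*√s (S(s) = (-28 - 19)*√s = -47*√s)
g² + S(-49) = (-528)² - 329*I = 278784 - 329*I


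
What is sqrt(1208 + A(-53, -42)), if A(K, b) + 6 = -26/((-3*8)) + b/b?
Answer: sqrt(43347)/6 ≈ 34.700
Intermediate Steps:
A(K, b) = -47/12 (A(K, b) = -6 + (-26/((-3*8)) + b/b) = -6 + (-26/(-24) + 1) = -6 + (-26*(-1/24) + 1) = -6 + (13/12 + 1) = -6 + 25/12 = -47/12)
sqrt(1208 + A(-53, -42)) = sqrt(1208 - 47/12) = sqrt(14449/12) = sqrt(43347)/6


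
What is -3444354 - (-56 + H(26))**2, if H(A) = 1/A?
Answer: -2330500329/676 ≈ -3.4475e+6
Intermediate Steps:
H(A) = 1/A
-3444354 - (-56 + H(26))**2 = -3444354 - (-56 + 1/26)**2 = -3444354 - (-1455/26)**2 = -3444354 - 1*2117025/676 = -3444354 - 2117025/676 = -2330500329/676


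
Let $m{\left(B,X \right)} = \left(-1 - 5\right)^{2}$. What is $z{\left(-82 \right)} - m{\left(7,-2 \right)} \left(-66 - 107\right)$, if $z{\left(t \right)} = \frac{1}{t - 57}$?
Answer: $\frac{865691}{139} \approx 6228.0$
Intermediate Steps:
$m{\left(B,X \right)} = 36$ ($m{\left(B,X \right)} = \left(-6\right)^{2} = 36$)
$z{\left(t \right)} = \frac{1}{-57 + t}$
$z{\left(-82 \right)} - m{\left(7,-2 \right)} \left(-66 - 107\right) = \frac{1}{-57 - 82} - 36 \left(-66 - 107\right) = \frac{1}{-139} - 36 \left(-173\right) = - \frac{1}{139} - -6228 = - \frac{1}{139} + 6228 = \frac{865691}{139}$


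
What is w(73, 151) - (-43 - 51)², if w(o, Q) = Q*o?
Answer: 2187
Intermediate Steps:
w(73, 151) - (-43 - 51)² = 151*73 - (-43 - 51)² = 11023 - 1*(-94)² = 11023 - 1*8836 = 11023 - 8836 = 2187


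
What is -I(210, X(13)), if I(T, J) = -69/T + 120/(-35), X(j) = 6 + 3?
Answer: 263/70 ≈ 3.7571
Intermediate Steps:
X(j) = 9
I(T, J) = -24/7 - 69/T (I(T, J) = -69/T + 120*(-1/35) = -69/T - 24/7 = -24/7 - 69/T)
-I(210, X(13)) = -(-24/7 - 69/210) = -(-24/7 - 69*1/210) = -(-24/7 - 23/70) = -1*(-263/70) = 263/70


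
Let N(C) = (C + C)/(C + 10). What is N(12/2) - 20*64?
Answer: -5117/4 ≈ -1279.3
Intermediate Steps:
N(C) = 2*C/(10 + C) (N(C) = (2*C)/(10 + C) = 2*C/(10 + C))
N(12/2) - 20*64 = 2*(12/2)/(10 + 12/2) - 20*64 = 2*(12*(½))/(10 + 12*(½)) - 1280 = 2*6/(10 + 6) - 1280 = 2*6/16 - 1280 = 2*6*(1/16) - 1280 = ¾ - 1280 = -5117/4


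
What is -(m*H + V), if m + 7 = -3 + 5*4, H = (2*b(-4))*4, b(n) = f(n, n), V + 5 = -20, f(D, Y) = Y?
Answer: 345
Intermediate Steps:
V = -25 (V = -5 - 20 = -25)
b(n) = n
H = -32 (H = (2*(-4))*4 = -8*4 = -32)
m = 10 (m = -7 + (-3 + 5*4) = -7 + (-3 + 20) = -7 + 17 = 10)
-(m*H + V) = -(10*(-32) - 25) = -(-320 - 25) = -1*(-345) = 345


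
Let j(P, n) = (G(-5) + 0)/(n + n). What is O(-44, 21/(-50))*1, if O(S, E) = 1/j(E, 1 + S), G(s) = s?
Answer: 86/5 ≈ 17.200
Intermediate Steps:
j(P, n) = -5/(2*n) (j(P, n) = (-5 + 0)/(n + n) = -5*1/(2*n) = -5/(2*n))
O(S, E) = -⅖ - 2*S/5 (O(S, E) = 1/(-5/(2*(1 + S))) = -⅖ - 2*S/5)
O(-44, 21/(-50))*1 = (-⅖ - ⅖*(-44))*1 = (-⅖ + 88/5)*1 = (86/5)*1 = 86/5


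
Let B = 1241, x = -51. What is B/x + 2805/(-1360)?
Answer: -1267/48 ≈ -26.396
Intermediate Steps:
B/x + 2805/(-1360) = 1241/(-51) + 2805/(-1360) = 1241*(-1/51) + 2805*(-1/1360) = -73/3 - 33/16 = -1267/48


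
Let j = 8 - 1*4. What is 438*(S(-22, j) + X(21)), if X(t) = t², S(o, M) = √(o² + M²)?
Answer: 193158 + 4380*√5 ≈ 2.0295e+5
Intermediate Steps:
j = 4 (j = 8 - 4 = 4)
S(o, M) = √(M² + o²)
438*(S(-22, j) + X(21)) = 438*(√(4² + (-22)²) + 21²) = 438*(√(16 + 484) + 441) = 438*(√500 + 441) = 438*(10*√5 + 441) = 438*(441 + 10*√5) = 193158 + 4380*√5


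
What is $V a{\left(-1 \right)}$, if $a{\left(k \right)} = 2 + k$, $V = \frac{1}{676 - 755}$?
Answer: $- \frac{1}{79} \approx -0.012658$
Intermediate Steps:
$V = - \frac{1}{79}$ ($V = \frac{1}{-79} = - \frac{1}{79} \approx -0.012658$)
$V a{\left(-1 \right)} = - \frac{2 - 1}{79} = \left(- \frac{1}{79}\right) 1 = - \frac{1}{79}$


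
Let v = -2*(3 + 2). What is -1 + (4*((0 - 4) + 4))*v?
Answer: -1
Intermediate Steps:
v = -10 (v = -2*5 = -10)
-1 + (4*((0 - 4) + 4))*v = -1 + (4*((0 - 4) + 4))*(-10) = -1 + (4*(-4 + 4))*(-10) = -1 + (4*0)*(-10) = -1 + 0*(-10) = -1 + 0 = -1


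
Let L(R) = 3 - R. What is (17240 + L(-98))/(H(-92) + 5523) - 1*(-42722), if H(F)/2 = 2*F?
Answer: 220249251/5155 ≈ 42725.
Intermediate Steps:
H(F) = 4*F (H(F) = 2*(2*F) = 4*F)
(17240 + L(-98))/(H(-92) + 5523) - 1*(-42722) = (17240 + (3 - 1*(-98)))/(4*(-92) + 5523) - 1*(-42722) = (17240 + (3 + 98))/(-368 + 5523) + 42722 = (17240 + 101)/5155 + 42722 = 17341*(1/5155) + 42722 = 17341/5155 + 42722 = 220249251/5155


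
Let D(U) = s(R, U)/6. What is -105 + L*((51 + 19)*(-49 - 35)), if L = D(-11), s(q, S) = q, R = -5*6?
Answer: 29295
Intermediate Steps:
R = -30
D(U) = -5 (D(U) = -30/6 = -30*⅙ = -5)
L = -5
-105 + L*((51 + 19)*(-49 - 35)) = -105 - 5*(51 + 19)*(-49 - 35) = -105 - 350*(-84) = -105 - 5*(-5880) = -105 + 29400 = 29295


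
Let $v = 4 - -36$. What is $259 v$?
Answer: $10360$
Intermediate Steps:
$v = 40$ ($v = 4 + 36 = 40$)
$259 v = 259 \cdot 40 = 10360$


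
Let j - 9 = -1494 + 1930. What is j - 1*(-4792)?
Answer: 5237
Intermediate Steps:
j = 445 (j = 9 + (-1494 + 1930) = 9 + 436 = 445)
j - 1*(-4792) = 445 - 1*(-4792) = 445 + 4792 = 5237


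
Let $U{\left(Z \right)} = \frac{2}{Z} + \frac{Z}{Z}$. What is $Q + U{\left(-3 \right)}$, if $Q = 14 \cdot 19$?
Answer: $\frac{799}{3} \approx 266.33$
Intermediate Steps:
$U{\left(Z \right)} = 1 + \frac{2}{Z}$ ($U{\left(Z \right)} = \frac{2}{Z} + 1 = 1 + \frac{2}{Z}$)
$Q = 266$
$Q + U{\left(-3 \right)} = 266 + \frac{2 - 3}{-3} = 266 - - \frac{1}{3} = 266 + \frac{1}{3} = \frac{799}{3}$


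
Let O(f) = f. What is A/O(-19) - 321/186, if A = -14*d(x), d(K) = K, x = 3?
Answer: 571/1178 ≈ 0.48472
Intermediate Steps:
A = -42 (A = -14*3 = -42)
A/O(-19) - 321/186 = -42/(-19) - 321/186 = -42*(-1/19) - 321*1/186 = 42/19 - 107/62 = 571/1178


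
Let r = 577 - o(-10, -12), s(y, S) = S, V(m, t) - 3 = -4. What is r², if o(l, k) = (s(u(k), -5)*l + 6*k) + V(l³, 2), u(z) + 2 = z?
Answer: 360000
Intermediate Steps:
V(m, t) = -1 (V(m, t) = 3 - 4 = -1)
u(z) = -2 + z
o(l, k) = -1 - 5*l + 6*k (o(l, k) = (-5*l + 6*k) - 1 = -1 - 5*l + 6*k)
r = 600 (r = 577 - (-1 - 5*(-10) + 6*(-12)) = 577 - (-1 + 50 - 72) = 577 - (-23) = 577 - 1*(-23) = 577 + 23 = 600)
r² = 600² = 360000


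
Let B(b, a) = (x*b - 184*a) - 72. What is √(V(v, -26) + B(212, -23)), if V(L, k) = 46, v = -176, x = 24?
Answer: √9294 ≈ 96.405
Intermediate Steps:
B(b, a) = -72 - 184*a + 24*b (B(b, a) = (24*b - 184*a) - 72 = (-184*a + 24*b) - 72 = -72 - 184*a + 24*b)
√(V(v, -26) + B(212, -23)) = √(46 + (-72 - 184*(-23) + 24*212)) = √(46 + (-72 + 4232 + 5088)) = √(46 + 9248) = √9294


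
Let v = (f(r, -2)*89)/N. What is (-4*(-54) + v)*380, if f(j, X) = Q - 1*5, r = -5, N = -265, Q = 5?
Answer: 82080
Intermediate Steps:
f(j, X) = 0 (f(j, X) = 5 - 1*5 = 5 - 5 = 0)
v = 0 (v = (0*89)/(-265) = 0*(-1/265) = 0)
(-4*(-54) + v)*380 = (-4*(-54) + 0)*380 = (216 + 0)*380 = 216*380 = 82080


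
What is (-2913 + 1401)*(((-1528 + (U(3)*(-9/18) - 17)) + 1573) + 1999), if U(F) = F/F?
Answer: -3064068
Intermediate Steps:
U(F) = 1
(-2913 + 1401)*(((-1528 + (U(3)*(-9/18) - 17)) + 1573) + 1999) = (-2913 + 1401)*(((-1528 + (1*(-9/18) - 17)) + 1573) + 1999) = -1512*(((-1528 + (1*(-9*1/18) - 17)) + 1573) + 1999) = -1512*(((-1528 + (1*(-½) - 17)) + 1573) + 1999) = -1512*(((-1528 + (-½ - 17)) + 1573) + 1999) = -1512*(((-1528 - 35/2) + 1573) + 1999) = -1512*((-3091/2 + 1573) + 1999) = -1512*(55/2 + 1999) = -1512*4053/2 = -3064068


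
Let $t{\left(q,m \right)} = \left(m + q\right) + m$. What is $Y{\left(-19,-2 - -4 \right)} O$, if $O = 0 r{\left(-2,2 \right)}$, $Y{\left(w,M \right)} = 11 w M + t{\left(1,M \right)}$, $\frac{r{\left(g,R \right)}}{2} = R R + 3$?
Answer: $0$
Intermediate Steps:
$t{\left(q,m \right)} = q + 2 m$
$r{\left(g,R \right)} = 6 + 2 R^{2}$ ($r{\left(g,R \right)} = 2 \left(R R + 3\right) = 2 \left(R^{2} + 3\right) = 2 \left(3 + R^{2}\right) = 6 + 2 R^{2}$)
$Y{\left(w,M \right)} = 1 + 2 M + 11 M w$ ($Y{\left(w,M \right)} = 11 w M + \left(1 + 2 M\right) = 11 M w + \left(1 + 2 M\right) = 1 + 2 M + 11 M w$)
$O = 0$ ($O = 0 \left(6 + 2 \cdot 2^{2}\right) = 0 \left(6 + 2 \cdot 4\right) = 0 \left(6 + 8\right) = 0 \cdot 14 = 0$)
$Y{\left(-19,-2 - -4 \right)} O = \left(1 + 2 \left(-2 - -4\right) + 11 \left(-2 - -4\right) \left(-19\right)\right) 0 = \left(1 + 2 \left(-2 + 4\right) + 11 \left(-2 + 4\right) \left(-19\right)\right) 0 = \left(1 + 2 \cdot 2 + 11 \cdot 2 \left(-19\right)\right) 0 = \left(1 + 4 - 418\right) 0 = \left(-413\right) 0 = 0$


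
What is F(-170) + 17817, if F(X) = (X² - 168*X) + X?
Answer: 75107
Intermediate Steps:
F(X) = X² - 167*X
F(-170) + 17817 = -170*(-167 - 170) + 17817 = -170*(-337) + 17817 = 57290 + 17817 = 75107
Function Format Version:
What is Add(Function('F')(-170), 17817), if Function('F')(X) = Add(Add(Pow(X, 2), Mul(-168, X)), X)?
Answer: 75107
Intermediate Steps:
Function('F')(X) = Add(Pow(X, 2), Mul(-167, X))
Add(Function('F')(-170), 17817) = Add(Mul(-170, Add(-167, -170)), 17817) = Add(Mul(-170, -337), 17817) = Add(57290, 17817) = 75107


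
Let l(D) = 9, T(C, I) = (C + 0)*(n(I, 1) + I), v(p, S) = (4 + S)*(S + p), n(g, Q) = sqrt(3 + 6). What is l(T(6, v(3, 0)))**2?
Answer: 81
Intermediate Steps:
n(g, Q) = 3 (n(g, Q) = sqrt(9) = 3)
T(C, I) = C*(3 + I) (T(C, I) = (C + 0)*(3 + I) = C*(3 + I))
l(T(6, v(3, 0)))**2 = 9**2 = 81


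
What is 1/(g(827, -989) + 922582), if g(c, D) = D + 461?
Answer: 1/922054 ≈ 1.0845e-6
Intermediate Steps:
g(c, D) = 461 + D
1/(g(827, -989) + 922582) = 1/((461 - 989) + 922582) = 1/(-528 + 922582) = 1/922054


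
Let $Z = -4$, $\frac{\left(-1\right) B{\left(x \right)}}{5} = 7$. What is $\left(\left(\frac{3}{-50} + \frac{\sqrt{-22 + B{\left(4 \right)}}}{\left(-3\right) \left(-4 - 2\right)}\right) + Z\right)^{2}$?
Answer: $\frac{275192}{16875} - \frac{203 i \sqrt{57}}{450} \approx 16.308 - 3.4058 i$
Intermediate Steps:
$B{\left(x \right)} = -35$ ($B{\left(x \right)} = \left(-5\right) 7 = -35$)
$\left(\left(\frac{3}{-50} + \frac{\sqrt{-22 + B{\left(4 \right)}}}{\left(-3\right) \left(-4 - 2\right)}\right) + Z\right)^{2} = \left(\left(\frac{3}{-50} + \frac{\sqrt{-22 - 35}}{\left(-3\right) \left(-4 - 2\right)}\right) - 4\right)^{2} = \left(\left(3 \left(- \frac{1}{50}\right) + \frac{\sqrt{-57}}{\left(-3\right) \left(-6\right)}\right) - 4\right)^{2} = \left(\left(- \frac{3}{50} + \frac{i \sqrt{57}}{18}\right) - 4\right)^{2} = \left(- \frac{203}{50} + \frac{i \sqrt{57}}{18}\right)^{2}$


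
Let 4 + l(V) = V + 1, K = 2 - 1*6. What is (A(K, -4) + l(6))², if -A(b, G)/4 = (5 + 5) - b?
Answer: 2809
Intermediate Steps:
K = -4 (K = 2 - 6 = -4)
l(V) = -3 + V (l(V) = -4 + (V + 1) = -4 + (1 + V) = -3 + V)
A(b, G) = -40 + 4*b (A(b, G) = -4*((5 + 5) - b) = -4*(10 - b) = -40 + 4*b)
(A(K, -4) + l(6))² = ((-40 + 4*(-4)) + (-3 + 6))² = ((-40 - 16) + 3)² = (-56 + 3)² = (-53)² = 2809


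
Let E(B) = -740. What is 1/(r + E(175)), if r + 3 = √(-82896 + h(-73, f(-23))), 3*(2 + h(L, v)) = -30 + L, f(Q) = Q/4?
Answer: -2229/1904944 - I*√746391/1904944 ≈ -0.0011701 - 0.00045352*I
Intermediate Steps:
f(Q) = Q/4 (f(Q) = Q*(¼) = Q/4)
h(L, v) = -12 + L/3 (h(L, v) = -2 + (-30 + L)/3 = -2 + (-10 + L/3) = -12 + L/3)
r = -3 + I*√746391/3 (r = -3 + √(-82896 + (-12 + (⅓)*(-73))) = -3 + √(-82896 + (-12 - 73/3)) = -3 + √(-82896 - 109/3) = -3 + √(-248797/3) = -3 + I*√746391/3 ≈ -3.0 + 287.98*I)
1/(r + E(175)) = 1/((-3 + I*√746391/3) - 740) = 1/(-743 + I*√746391/3)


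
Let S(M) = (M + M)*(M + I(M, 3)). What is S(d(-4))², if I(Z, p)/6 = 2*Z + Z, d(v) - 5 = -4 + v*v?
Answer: 120604324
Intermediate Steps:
d(v) = 1 + v² (d(v) = 5 + (-4 + v*v) = 5 + (-4 + v²) = 1 + v²)
I(Z, p) = 18*Z (I(Z, p) = 6*(2*Z + Z) = 6*(3*Z) = 18*Z)
S(M) = 38*M² (S(M) = (M + M)*(M + 18*M) = (2*M)*(19*M) = 38*M²)
S(d(-4))² = (38*(1 + (-4)²)²)² = (38*(1 + 16)²)² = (38*17²)² = (38*289)² = 10982² = 120604324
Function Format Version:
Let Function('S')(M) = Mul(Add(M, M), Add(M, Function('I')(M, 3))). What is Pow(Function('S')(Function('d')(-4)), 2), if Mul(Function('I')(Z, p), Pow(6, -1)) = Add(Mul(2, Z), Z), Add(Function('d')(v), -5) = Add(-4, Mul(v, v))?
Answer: 120604324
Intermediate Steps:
Function('d')(v) = Add(1, Pow(v, 2)) (Function('d')(v) = Add(5, Add(-4, Mul(v, v))) = Add(5, Add(-4, Pow(v, 2))) = Add(1, Pow(v, 2)))
Function('I')(Z, p) = Mul(18, Z) (Function('I')(Z, p) = Mul(6, Add(Mul(2, Z), Z)) = Mul(6, Mul(3, Z)) = Mul(18, Z))
Function('S')(M) = Mul(38, Pow(M, 2)) (Function('S')(M) = Mul(Add(M, M), Add(M, Mul(18, M))) = Mul(Mul(2, M), Mul(19, M)) = Mul(38, Pow(M, 2)))
Pow(Function('S')(Function('d')(-4)), 2) = Pow(Mul(38, Pow(Add(1, Pow(-4, 2)), 2)), 2) = Pow(Mul(38, Pow(Add(1, 16), 2)), 2) = Pow(Mul(38, Pow(17, 2)), 2) = Pow(Mul(38, 289), 2) = Pow(10982, 2) = 120604324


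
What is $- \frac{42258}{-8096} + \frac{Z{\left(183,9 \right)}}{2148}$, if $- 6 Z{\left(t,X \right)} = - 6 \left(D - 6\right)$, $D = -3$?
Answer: $\frac{3779055}{724592} \approx 5.2154$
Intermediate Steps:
$Z{\left(t,X \right)} = -9$ ($Z{\left(t,X \right)} = - \frac{\left(-6\right) \left(-3 - 6\right)}{6} = - \frac{\left(-6\right) \left(-9\right)}{6} = \left(- \frac{1}{6}\right) 54 = -9$)
$- \frac{42258}{-8096} + \frac{Z{\left(183,9 \right)}}{2148} = - \frac{42258}{-8096} - \frac{9}{2148} = \left(-42258\right) \left(- \frac{1}{8096}\right) - \frac{3}{716} = \frac{21129}{4048} - \frac{3}{716} = \frac{3779055}{724592}$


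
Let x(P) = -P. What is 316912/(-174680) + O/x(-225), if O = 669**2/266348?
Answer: -52538381817/29078542900 ≈ -1.8068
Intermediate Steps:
O = 447561/266348 (O = 447561*(1/266348) = 447561/266348 ≈ 1.6804)
316912/(-174680) + O/x(-225) = 316912/(-174680) + 447561/(266348*((-1*(-225)))) = 316912*(-1/174680) + (447561/266348)/225 = -39614/21835 + (447561/266348)*(1/225) = -39614/21835 + 49729/6658700 = -52538381817/29078542900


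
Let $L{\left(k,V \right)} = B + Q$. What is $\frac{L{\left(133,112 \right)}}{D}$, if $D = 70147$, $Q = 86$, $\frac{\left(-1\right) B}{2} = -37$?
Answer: $\frac{160}{70147} \approx 0.0022809$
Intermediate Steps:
$B = 74$ ($B = \left(-2\right) \left(-37\right) = 74$)
$L{\left(k,V \right)} = 160$ ($L{\left(k,V \right)} = 74 + 86 = 160$)
$\frac{L{\left(133,112 \right)}}{D} = \frac{160}{70147}$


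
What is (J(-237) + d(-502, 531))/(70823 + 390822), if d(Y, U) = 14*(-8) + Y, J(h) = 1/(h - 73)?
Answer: -190341/143109950 ≈ -0.0013300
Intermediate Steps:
J(h) = 1/(-73 + h)
d(Y, U) = -112 + Y
(J(-237) + d(-502, 531))/(70823 + 390822) = (1/(-73 - 237) + (-112 - 502))/(70823 + 390822) = (1/(-310) - 614)/461645 = (-1/310 - 614)*(1/461645) = -190341/310*1/461645 = -190341/143109950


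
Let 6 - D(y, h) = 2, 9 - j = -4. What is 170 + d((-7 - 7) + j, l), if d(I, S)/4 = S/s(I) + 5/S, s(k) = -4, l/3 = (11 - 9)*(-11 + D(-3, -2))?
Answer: 4442/21 ≈ 211.52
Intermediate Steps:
j = 13 (j = 9 - 1*(-4) = 9 + 4 = 13)
D(y, h) = 4 (D(y, h) = 6 - 1*2 = 6 - 2 = 4)
l = -42 (l = 3*((11 - 9)*(-11 + 4)) = 3*(2*(-7)) = 3*(-14) = -42)
d(I, S) = -S + 20/S (d(I, S) = 4*(S/(-4) + 5/S) = 4*(S*(-1/4) + 5/S) = 4*(-S/4 + 5/S) = 4*(5/S - S/4) = -S + 20/S)
170 + d((-7 - 7) + j, l) = 170 + (-1*(-42) + 20/(-42)) = 170 + (42 + 20*(-1/42)) = 170 + (42 - 10/21) = 170 + 872/21 = 4442/21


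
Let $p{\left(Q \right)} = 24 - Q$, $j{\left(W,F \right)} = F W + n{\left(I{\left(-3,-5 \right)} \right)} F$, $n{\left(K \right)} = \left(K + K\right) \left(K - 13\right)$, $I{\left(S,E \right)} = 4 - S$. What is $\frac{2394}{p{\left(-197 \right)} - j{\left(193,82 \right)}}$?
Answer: $- \frac{2394}{8717} \approx -0.27464$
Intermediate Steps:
$n{\left(K \right)} = 2 K \left(-13 + K\right)$
$j{\left(W,F \right)} = - 84 F + F W$ ($j{\left(W,F \right)} = F W + 2 \left(4 - -3\right) \left(-13 + \left(4 - -3\right)\right) F = F W + 2 \left(4 + 3\right) \left(-13 + \left(4 + 3\right)\right) F = F W + 2 \cdot 7 \left(-13 + 7\right) F = F W + 2 \cdot 7 \left(-6\right) F = F W - 84 F = - 84 F + F W$)
$\frac{2394}{p{\left(-197 \right)} - j{\left(193,82 \right)}} = \frac{2394}{\left(24 - -197\right) - 82 \left(-84 + 193\right)} = \frac{2394}{\left(24 + 197\right) - 82 \cdot 109} = \frac{2394}{221 - 8938} = \frac{2394}{-8717} = 2394 \left(- \frac{1}{8717}\right) = - \frac{2394}{8717}$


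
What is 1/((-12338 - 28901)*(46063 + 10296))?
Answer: -1/2324188801 ≈ -4.3026e-10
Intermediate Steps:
1/((-12338 - 28901)*(46063 + 10296)) = 1/(-41239*56359) = 1/(-2324188801) = -1/2324188801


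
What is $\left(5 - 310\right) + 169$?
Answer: $-136$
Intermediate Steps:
$\left(5 - 310\right) + 169 = -305 + 169 = -136$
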